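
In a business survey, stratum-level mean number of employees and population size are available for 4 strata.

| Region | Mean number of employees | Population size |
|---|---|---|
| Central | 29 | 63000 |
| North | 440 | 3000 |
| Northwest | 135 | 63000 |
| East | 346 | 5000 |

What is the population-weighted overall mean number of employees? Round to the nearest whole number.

Σ Nₕ·x̄ₕ = 13382000
Σ Nₕ = 63000 + 3000 + 63000 + 5000 = 134000
Overall mean = 13382000 / 134000 = 99.865672

100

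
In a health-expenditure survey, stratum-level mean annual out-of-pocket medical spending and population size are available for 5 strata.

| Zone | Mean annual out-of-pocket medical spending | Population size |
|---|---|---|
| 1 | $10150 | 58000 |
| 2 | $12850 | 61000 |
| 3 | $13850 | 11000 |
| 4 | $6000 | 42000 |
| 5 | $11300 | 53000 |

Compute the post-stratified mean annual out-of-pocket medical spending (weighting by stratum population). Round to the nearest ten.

Σ Nₕ·x̄ₕ = 10150×58000 + 12850×61000 + 13850×11000 + 6000×42000 + 11300×53000
  = 588700000 + 783850000 + 152350000 + 252000000 + 598900000 = 2375800000
Σ Nₕ = 58000 + 61000 + 11000 + 42000 + 53000 = 225000
Overall mean = 2375800000 / 225000 = 10559.111

10560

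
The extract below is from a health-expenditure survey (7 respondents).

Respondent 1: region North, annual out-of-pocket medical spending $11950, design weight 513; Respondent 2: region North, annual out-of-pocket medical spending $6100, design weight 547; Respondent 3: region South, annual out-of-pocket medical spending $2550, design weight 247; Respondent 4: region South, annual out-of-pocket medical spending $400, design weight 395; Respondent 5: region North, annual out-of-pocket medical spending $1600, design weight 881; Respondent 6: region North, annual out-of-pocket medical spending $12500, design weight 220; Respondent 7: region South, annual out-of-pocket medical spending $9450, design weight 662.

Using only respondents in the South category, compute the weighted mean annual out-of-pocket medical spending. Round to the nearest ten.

5400

South rows: 3, 4, 7
Weighted sum = 2550×247 + 400×395 + 9450×662
  = 629850 + 158000 + 6255900 = 7043750
Sum of weights = 247 + 395 + 662 = 1304
Weighted mean = 7043750 / 1304 = 5401.6488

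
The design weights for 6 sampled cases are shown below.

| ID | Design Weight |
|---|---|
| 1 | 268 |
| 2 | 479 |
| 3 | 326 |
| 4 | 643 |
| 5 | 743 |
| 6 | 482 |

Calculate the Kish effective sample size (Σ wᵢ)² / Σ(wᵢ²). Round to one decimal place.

Σ wᵢ = 268 + 479 + 326 + 643 + 743 + 482 = 2941
Σ wᵢ² = 71824 + 229441 + 106276 + 413449 + 552049 + 232324 = 1605363
n_eff = 2941² / 1605363 = 8649481 / 1605363 = 5.3878662

5.4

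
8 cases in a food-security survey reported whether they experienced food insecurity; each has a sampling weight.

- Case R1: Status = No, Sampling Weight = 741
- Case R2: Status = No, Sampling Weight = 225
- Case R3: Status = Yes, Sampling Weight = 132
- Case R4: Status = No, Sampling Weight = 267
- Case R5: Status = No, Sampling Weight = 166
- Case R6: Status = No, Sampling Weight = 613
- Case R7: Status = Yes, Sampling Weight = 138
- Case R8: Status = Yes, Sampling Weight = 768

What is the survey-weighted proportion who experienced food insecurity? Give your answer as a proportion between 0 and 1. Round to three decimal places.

0.340

Sum of weights for 'Yes' = 132 + 138 + 768 = 1038
Total weight = 741 + 225 + 132 + 267 + 166 + 613 + 138 + 768 = 3050
Weighted proportion = 1038 / 3050 = 0.34032787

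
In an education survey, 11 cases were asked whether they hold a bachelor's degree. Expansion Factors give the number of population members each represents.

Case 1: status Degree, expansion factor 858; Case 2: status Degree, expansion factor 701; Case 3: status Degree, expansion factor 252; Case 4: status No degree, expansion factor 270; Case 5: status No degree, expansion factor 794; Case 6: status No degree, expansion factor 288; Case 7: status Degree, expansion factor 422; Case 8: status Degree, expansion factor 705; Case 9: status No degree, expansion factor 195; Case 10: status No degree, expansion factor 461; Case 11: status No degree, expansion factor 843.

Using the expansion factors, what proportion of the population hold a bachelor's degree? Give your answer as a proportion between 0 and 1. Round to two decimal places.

0.51

Sum of weights for 'Degree' = 858 + 701 + 252 + 422 + 705 = 2938
Total weight = 858 + 701 + 252 + 270 + 794 + 288 + 422 + 705 + 195 + 461 + 843 = 5789
Weighted proportion = 2938 / 5789 = 0.50751425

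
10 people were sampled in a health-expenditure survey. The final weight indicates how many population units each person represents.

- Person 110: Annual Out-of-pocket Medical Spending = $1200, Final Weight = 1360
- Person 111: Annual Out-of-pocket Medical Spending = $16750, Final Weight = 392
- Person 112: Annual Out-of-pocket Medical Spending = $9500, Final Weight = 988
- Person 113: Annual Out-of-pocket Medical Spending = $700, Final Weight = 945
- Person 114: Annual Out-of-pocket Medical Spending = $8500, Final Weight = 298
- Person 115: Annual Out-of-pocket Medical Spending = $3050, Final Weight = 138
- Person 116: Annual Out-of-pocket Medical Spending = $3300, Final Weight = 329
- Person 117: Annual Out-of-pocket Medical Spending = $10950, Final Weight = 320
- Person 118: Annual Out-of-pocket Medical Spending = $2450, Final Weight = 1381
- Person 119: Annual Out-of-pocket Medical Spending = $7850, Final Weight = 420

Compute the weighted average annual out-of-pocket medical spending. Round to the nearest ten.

4940

Weighted sum = 1200×1360 + 16750×392 + 9500×988 + 700×945 + 8500×298 + 3050×138 + 3300×329 + 10950×320 + 2450×1381 + 7850×420
  = 32469550
Sum of weights = 1360 + 392 + 988 + 945 + 298 + 138 + 329 + 320 + 1381 + 420 = 6571
Weighted mean = 32469550 / 6571 = 4941.3407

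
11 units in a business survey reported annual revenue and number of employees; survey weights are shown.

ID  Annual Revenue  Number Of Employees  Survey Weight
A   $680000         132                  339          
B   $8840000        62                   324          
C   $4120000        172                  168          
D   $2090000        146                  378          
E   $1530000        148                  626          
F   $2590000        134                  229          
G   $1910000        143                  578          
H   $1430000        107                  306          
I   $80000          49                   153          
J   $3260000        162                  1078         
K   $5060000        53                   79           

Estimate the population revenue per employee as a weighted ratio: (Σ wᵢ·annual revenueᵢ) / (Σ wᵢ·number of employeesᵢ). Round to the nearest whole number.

Σ wᵢ·y = 680000×339 + 8840000×324 + 4120000×168 + 2090000×378 + 1530000×626 + 2590000×229 + 1910000×578 + 1430000×306 + 80000×153 + 3260000×1078 + 5060000×79
  = 11595570000
Σ wᵢ·x = 132×339 + 62×324 + 172×168 + 146×378 + 148×626 + 134×229 + 143×578 + 107×306 + 49×153 + 162×1078 + 53×79
  = 44748 + 20088 + 28896 + 55188 + 92648 + 30686 + 82654 + 32742 + 7497 + 174636 + 4187 = 573970
Ratio = 11595570000 / 573970 = 20202.397

20202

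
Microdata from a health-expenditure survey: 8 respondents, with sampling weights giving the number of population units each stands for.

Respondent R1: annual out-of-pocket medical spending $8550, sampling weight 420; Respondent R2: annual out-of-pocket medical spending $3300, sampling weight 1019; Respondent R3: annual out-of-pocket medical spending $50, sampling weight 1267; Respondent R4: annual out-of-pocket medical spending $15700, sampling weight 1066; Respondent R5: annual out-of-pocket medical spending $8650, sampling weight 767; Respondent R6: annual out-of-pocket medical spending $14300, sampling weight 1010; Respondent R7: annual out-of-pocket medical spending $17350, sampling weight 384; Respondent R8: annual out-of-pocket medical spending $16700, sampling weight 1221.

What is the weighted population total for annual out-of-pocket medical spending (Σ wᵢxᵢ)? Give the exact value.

Weighted total = 71883900

71883900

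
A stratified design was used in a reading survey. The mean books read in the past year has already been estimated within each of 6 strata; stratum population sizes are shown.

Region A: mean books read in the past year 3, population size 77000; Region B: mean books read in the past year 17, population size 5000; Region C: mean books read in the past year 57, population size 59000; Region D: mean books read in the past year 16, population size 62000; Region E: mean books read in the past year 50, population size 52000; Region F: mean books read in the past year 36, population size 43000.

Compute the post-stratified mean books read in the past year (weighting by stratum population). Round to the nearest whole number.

Σ Nₕ·x̄ₕ = 8819000
Σ Nₕ = 298000
Overall mean = 8819000 / 298000 = 29.59396

30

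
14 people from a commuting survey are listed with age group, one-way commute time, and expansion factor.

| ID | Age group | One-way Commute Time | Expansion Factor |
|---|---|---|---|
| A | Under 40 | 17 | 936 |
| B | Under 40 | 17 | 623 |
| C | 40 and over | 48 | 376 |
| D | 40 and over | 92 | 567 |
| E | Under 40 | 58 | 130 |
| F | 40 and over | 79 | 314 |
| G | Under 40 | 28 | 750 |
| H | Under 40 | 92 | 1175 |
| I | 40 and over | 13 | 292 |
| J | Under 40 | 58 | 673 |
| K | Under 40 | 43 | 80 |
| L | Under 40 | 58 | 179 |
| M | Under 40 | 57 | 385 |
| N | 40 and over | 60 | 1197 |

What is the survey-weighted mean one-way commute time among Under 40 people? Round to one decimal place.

Under 40 rows: A, B, E, G, H, J, K, L, M
Weighted sum = 17×936 + 17×623 + 58×130 + 28×750 + 92×1175 + 58×673 + 43×80 + 58×179 + 57×385
  = 237944
Sum of weights = 936 + 623 + 130 + 750 + 1175 + 673 + 80 + 179 + 385 = 4931
Weighted mean = 237944 / 4931 = 48.254715

48.3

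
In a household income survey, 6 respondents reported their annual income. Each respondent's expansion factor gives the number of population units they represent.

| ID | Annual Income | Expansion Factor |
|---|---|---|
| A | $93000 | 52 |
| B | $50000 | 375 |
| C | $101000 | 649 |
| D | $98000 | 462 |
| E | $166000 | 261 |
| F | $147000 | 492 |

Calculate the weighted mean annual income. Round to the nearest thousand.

Weighted sum = 93000×52 + 50000×375 + 101000×649 + 98000×462 + 166000×261 + 147000×492
  = 4836000 + 18750000 + 65549000 + 45276000 + 43326000 + 72324000 = 250061000
Sum of weights = 52 + 375 + 649 + 462 + 261 + 492 = 2291
Weighted mean = 250061000 / 2291 = 109149.28

109000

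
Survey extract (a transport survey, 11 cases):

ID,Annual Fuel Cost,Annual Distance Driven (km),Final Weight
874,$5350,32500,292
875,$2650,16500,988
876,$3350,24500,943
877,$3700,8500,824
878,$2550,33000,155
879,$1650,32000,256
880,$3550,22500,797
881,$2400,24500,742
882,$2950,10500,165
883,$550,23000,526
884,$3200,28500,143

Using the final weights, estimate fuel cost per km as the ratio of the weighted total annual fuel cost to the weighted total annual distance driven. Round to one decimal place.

0.1

Σ wᵢ·y = 5350×292 + 2650×988 + 3350×943 + 3700×824 + 2550×155 + 1650×256 + 3550×797 + 2400×742 + 2950×165 + 550×526 + 3200×143
  = 1562200 + 2618200 + 3159050 + 3048800 + 395250 + 422400 + 2829350 + 1780800 + 486750 + 289300 + 457600 = 17049700
Σ wᵢ·x = 32500×292 + 16500×988 + 24500×943 + 8500×824 + 33000×155 + 32000×256 + 22500×797 + 24500×742 + 10500×165 + 23000×526 + 28500×143
  = 9490000 + 16302000 + 23103500 + 7004000 + 5115000 + 8192000 + 17932500 + 18179000 + 1732500 + 12098000 + 4075500 = 123224000
Ratio = 17049700 / 123224000 = 0.13836347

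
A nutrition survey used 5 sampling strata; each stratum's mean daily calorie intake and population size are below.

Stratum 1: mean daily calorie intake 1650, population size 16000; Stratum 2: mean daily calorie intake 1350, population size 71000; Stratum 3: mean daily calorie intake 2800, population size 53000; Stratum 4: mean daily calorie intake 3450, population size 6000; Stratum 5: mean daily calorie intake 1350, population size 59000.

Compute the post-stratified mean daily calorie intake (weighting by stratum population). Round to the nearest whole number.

1810

Σ Nₕ·x̄ₕ = 1650×16000 + 1350×71000 + 2800×53000 + 3450×6000 + 1350×59000
  = 26400000 + 95850000 + 148400000 + 20700000 + 79650000 = 371000000
Σ Nₕ = 16000 + 71000 + 53000 + 6000 + 59000 = 205000
Overall mean = 371000000 / 205000 = 1809.7561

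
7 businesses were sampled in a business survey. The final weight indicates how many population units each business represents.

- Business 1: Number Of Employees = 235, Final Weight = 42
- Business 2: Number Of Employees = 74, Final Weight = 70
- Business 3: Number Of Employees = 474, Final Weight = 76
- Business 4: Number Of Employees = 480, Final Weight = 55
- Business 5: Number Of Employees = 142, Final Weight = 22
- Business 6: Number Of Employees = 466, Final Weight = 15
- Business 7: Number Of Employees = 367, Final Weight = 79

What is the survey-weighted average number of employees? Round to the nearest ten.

Weighted sum = 235×42 + 74×70 + 474×76 + 480×55 + 142×22 + 466×15 + 367×79
  = 116581
Sum of weights = 359
Weighted mean = 116581 / 359 = 324.73816

320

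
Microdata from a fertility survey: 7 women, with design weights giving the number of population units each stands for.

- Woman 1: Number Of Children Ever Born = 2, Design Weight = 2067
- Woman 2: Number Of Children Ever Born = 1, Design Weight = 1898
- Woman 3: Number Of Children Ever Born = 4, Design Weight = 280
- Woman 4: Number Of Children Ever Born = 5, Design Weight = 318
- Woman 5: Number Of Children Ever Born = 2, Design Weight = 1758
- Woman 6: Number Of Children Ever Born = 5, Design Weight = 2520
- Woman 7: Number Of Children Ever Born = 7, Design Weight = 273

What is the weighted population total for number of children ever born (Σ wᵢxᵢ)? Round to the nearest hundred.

Weighted total = 2×2067 + 1×1898 + 4×280 + 5×318 + 2×1758 + 5×2520 + 7×273
  = 4134 + 1898 + 1120 + 1590 + 3516 + 12600 + 1911 = 26769

26800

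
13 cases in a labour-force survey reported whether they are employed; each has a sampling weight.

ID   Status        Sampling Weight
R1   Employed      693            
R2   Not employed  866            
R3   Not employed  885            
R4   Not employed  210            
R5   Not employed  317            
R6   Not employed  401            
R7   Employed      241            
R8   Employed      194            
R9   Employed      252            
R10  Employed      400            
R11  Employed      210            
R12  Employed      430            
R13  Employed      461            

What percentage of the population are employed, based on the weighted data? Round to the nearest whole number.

Sum of weights for 'Employed' = 693 + 241 + 194 + 252 + 400 + 210 + 430 + 461 = 2881
Total weight = 5560
Weighted proportion = 2881 / 5560 = 0.51816547 → 51.816547%

52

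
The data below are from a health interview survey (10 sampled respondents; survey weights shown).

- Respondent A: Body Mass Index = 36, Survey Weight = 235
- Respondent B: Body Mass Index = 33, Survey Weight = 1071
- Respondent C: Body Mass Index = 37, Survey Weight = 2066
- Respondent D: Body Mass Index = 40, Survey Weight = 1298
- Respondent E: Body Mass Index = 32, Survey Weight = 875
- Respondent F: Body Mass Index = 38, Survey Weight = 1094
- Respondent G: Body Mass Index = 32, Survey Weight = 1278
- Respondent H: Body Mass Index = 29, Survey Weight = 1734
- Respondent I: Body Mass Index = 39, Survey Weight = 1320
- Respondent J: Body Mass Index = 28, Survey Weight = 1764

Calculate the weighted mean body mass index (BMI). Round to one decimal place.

34.1

Weighted sum = 36×235 + 33×1071 + 37×2066 + 40×1298 + 32×875 + 38×1094 + 32×1278 + 29×1734 + 39×1320 + 28×1764
  = 8460 + 35343 + 76442 + 51920 + 28000 + 41572 + 40896 + 50286 + 51480 + 49392 = 433791
Sum of weights = 235 + 1071 + 2066 + 1298 + 875 + 1094 + 1278 + 1734 + 1320 + 1764 = 12735
Weighted mean = 433791 / 12735 = 34.062898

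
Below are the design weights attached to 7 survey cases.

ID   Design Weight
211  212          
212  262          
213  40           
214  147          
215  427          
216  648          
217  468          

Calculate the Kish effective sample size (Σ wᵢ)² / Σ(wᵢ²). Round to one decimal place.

Σ wᵢ = 212 + 262 + 40 + 147 + 427 + 648 + 468 = 2204
Σ wᵢ² = 44944 + 68644 + 1600 + 21609 + 182329 + 419904 + 219024 = 958054
n_eff = 2204² / 958054 = 4857616 / 958054 = 5.0702946

5.1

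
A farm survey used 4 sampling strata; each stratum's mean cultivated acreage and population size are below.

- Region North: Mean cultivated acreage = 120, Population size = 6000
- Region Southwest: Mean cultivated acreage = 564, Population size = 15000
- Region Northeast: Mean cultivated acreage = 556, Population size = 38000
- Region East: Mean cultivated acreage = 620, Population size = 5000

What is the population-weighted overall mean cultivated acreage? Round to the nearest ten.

520

Σ Nₕ·x̄ₕ = 120×6000 + 564×15000 + 556×38000 + 620×5000
  = 33408000
Σ Nₕ = 6000 + 15000 + 38000 + 5000 = 64000
Overall mean = 33408000 / 64000 = 522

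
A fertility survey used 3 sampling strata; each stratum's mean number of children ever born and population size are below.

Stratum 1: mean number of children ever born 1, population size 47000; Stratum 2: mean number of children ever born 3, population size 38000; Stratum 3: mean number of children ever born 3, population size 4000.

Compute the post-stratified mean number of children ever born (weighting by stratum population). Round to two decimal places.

Σ Nₕ·x̄ₕ = 1×47000 + 3×38000 + 3×4000
  = 173000
Σ Nₕ = 47000 + 38000 + 4000 = 89000
Overall mean = 173000 / 89000 = 1.9438202

1.94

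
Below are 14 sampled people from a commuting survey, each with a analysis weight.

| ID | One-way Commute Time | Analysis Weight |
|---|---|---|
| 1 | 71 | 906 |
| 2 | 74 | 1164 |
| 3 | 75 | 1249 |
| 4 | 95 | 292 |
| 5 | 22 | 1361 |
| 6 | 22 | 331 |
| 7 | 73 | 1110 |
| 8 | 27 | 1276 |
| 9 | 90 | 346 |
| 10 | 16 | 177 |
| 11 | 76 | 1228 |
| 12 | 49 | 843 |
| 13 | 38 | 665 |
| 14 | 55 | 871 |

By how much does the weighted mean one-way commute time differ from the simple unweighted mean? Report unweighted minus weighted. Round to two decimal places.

-0.45

Unweighted sum = 783
Unweighted mean = 783 / 14 = 55.928571
Weighted sum = 666365
Sum of weights = 11819
Weighted mean = 666365 / 11819 = 56.380827
Difference (unweighted minus weighted) = -0.45225605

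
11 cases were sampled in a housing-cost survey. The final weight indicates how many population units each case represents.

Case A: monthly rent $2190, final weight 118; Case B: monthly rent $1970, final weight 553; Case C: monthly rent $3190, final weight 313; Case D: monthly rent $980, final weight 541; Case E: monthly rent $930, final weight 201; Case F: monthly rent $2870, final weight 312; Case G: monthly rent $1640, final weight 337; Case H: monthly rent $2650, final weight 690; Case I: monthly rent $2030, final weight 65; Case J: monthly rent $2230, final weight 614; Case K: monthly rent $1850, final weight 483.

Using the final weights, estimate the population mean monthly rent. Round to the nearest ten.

2070

Weighted sum = 2190×118 + 1970×553 + 3190×313 + 980×541 + 930×201 + 2870×312 + 1640×337 + 2650×690 + 2030×65 + 2230×614 + 1850×483
  = 258420 + 1089410 + 998470 + 530180 + 186930 + 895440 + 552680 + 1828500 + 131950 + 1369220 + 893550 = 8734750
Sum of weights = 118 + 553 + 313 + 541 + 201 + 312 + 337 + 690 + 65 + 614 + 483 = 4227
Weighted mean = 8734750 / 4227 = 2066.4183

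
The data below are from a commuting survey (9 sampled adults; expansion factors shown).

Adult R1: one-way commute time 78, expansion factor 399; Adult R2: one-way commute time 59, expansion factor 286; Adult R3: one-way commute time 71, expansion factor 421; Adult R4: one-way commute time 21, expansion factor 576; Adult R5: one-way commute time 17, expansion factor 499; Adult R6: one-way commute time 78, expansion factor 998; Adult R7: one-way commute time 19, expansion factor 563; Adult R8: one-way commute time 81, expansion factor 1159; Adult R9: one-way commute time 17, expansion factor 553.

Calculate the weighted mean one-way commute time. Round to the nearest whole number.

53

Weighted sum = 78×399 + 59×286 + 71×421 + 21×576 + 17×499 + 78×998 + 19×563 + 81×1159 + 17×553
  = 290287
Sum of weights = 399 + 286 + 421 + 576 + 499 + 998 + 563 + 1159 + 553 = 5454
Weighted mean = 290287 / 5454 = 53.224606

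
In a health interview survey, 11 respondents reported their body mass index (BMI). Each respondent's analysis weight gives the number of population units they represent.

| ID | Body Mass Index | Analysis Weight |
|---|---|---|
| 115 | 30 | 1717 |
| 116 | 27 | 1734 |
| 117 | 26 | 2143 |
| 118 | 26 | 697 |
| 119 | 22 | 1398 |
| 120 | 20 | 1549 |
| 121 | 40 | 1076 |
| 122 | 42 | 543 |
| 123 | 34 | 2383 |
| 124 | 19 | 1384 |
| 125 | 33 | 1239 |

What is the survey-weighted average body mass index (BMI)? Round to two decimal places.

Weighted sum = 30×1717 + 27×1734 + 26×2143 + 26×697 + 22×1398 + 20×1549 + 40×1076 + 42×543 + 34×2383 + 19×1384 + 33×1239
  = 447955
Sum of weights = 1717 + 1734 + 2143 + 697 + 1398 + 1549 + 1076 + 543 + 2383 + 1384 + 1239 = 15863
Weighted mean = 447955 / 15863 = 28.238984

28.24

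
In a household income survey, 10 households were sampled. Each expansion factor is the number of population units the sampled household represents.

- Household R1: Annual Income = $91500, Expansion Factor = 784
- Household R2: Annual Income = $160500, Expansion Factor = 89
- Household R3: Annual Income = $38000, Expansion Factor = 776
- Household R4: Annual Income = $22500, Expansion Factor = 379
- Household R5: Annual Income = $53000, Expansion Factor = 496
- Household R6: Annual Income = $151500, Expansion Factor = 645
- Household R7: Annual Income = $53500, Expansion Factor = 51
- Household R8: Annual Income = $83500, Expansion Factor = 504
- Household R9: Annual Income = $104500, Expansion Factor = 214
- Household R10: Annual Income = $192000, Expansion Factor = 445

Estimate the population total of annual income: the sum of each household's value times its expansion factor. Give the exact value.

Weighted total = 91500×784 + 160500×89 + 38000×776 + 22500×379 + 53000×496 + 151500×645 + 53500×51 + 83500×504 + 104500×214 + 192000×445
  = 71736000 + 14284500 + 29488000 + 8527500 + 26288000 + 97717500 + 2728500 + 42084000 + 22363000 + 85440000 = 400657000

400657000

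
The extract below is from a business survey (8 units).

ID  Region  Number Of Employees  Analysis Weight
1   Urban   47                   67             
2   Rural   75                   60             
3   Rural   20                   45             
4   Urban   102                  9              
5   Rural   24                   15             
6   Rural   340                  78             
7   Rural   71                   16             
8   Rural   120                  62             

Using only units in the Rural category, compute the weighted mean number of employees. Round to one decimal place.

Rural rows: 2, 3, 5, 6, 7, 8
Weighted sum = 75×60 + 20×45 + 24×15 + 340×78 + 71×16 + 120×62
  = 40856
Sum of weights = 60 + 45 + 15 + 78 + 16 + 62 = 276
Weighted mean = 40856 / 276 = 148.02899

148.0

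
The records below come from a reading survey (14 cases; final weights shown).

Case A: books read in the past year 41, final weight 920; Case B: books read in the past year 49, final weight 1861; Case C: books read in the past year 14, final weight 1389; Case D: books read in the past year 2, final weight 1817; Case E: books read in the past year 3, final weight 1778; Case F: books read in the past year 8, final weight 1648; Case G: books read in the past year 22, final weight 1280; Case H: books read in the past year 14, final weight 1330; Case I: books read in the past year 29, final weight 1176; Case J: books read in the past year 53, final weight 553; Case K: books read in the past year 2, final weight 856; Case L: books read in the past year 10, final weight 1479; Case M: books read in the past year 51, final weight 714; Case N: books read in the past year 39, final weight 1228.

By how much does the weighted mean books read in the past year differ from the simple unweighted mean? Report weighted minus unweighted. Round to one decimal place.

-2.9

Unweighted sum = 337
Unweighted mean = 337 / 14 = 24.071429
Weighted sum = 381508
Sum of weights = 18029
Weighted mean = 381508 / 18029 = 21.160796
Difference (weighted minus unweighted) = -2.9106321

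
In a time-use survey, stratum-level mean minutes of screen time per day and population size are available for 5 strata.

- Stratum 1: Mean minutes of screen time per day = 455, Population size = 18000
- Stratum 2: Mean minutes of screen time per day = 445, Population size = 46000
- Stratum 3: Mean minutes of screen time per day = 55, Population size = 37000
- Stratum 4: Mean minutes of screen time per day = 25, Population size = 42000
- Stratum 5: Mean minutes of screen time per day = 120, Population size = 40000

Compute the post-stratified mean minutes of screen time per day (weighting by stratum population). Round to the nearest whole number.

Σ Nₕ·x̄ₕ = 455×18000 + 445×46000 + 55×37000 + 25×42000 + 120×40000
  = 36545000
Σ Nₕ = 18000 + 46000 + 37000 + 42000 + 40000 = 183000
Overall mean = 36545000 / 183000 = 199.69945

200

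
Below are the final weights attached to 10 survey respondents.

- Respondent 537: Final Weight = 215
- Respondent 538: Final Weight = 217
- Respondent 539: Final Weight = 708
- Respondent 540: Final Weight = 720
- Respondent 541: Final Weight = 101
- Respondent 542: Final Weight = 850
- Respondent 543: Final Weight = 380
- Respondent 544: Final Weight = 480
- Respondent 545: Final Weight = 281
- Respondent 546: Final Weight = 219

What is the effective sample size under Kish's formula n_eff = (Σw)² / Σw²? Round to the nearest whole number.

Σ wᵢ = 215 + 217 + 708 + 720 + 101 + 850 + 380 + 480 + 281 + 219 = 4171
Σ wᵢ² = 46225 + 47089 + 501264 + 518400 + 10201 + 722500 + 144400 + 230400 + 78961 + 47961 = 2347401
n_eff = 4171² / 2347401 = 17397241 / 2347401 = 7.4112778

7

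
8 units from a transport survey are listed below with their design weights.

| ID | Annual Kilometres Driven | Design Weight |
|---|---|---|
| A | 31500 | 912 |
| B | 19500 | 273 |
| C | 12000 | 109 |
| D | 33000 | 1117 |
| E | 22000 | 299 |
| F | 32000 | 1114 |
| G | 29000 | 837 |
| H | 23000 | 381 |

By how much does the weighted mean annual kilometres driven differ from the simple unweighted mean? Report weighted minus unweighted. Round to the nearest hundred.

Unweighted sum = 31500 + 19500 + 12000 + 33000 + 22000 + 32000 + 29000 + 23000 = 202000
Unweighted mean = 202000 / 8 = 25250
Weighted sum = 31500×912 + 19500×273 + 12000×109 + 33000×1117 + 22000×299 + 32000×1114 + 29000×837 + 23000×381
  = 28728000 + 5323500 + 1308000 + 36861000 + 6578000 + 35648000 + 24273000 + 8763000 = 147482500
Sum of weights = 5042
Weighted mean = 147482500 / 5042 = 29250.793
Difference (weighted minus unweighted) = 4000.7933

4000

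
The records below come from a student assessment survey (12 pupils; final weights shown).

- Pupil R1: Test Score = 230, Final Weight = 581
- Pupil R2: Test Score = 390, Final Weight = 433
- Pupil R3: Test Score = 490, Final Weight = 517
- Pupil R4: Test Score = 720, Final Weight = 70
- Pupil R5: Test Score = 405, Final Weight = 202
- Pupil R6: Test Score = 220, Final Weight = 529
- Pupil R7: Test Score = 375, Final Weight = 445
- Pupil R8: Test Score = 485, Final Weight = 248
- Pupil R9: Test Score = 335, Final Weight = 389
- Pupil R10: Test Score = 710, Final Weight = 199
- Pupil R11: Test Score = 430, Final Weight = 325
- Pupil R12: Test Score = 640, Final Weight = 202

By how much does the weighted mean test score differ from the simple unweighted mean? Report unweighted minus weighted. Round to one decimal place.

58.2

Unweighted sum = 230 + 390 + 490 + 720 + 405 + 220 + 375 + 485 + 335 + 710 + 430 + 640 = 5430
Unweighted mean = 5430 / 12 = 452.5
Weighted sum = 1632210
Sum of weights = 581 + 433 + 517 + 70 + 202 + 529 + 445 + 248 + 389 + 199 + 325 + 202 = 4140
Weighted mean = 1632210 / 4140 = 394.25362
Difference (unweighted minus weighted) = 58.246377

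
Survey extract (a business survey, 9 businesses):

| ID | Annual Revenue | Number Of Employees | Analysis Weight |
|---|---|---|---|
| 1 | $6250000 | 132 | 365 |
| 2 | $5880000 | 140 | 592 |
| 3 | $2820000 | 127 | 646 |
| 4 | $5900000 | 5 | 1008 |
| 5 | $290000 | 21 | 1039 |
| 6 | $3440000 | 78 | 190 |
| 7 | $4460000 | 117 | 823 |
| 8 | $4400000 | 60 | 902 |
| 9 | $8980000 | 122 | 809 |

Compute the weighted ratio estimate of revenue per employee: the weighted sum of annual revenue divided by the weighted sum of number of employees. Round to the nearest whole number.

Σ wᵢ·y = 29390240000
Σ wᵢ·x = 503890
Ratio = 29390240000 / 503890 = 58326.698

58327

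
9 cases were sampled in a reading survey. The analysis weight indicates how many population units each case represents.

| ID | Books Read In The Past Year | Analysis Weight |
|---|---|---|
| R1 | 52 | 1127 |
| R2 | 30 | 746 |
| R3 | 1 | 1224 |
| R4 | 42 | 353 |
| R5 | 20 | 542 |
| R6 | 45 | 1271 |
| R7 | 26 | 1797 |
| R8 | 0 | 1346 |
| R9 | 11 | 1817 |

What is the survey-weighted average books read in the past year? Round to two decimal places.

Weighted sum = 52×1127 + 30×746 + 1×1224 + 42×353 + 20×542 + 45×1271 + 26×1797 + 0×1346 + 11×1817
  = 58604 + 22380 + 1224 + 14826 + 10840 + 57195 + 46722 + 0 + 19987 = 231778
Sum of weights = 1127 + 746 + 1224 + 353 + 542 + 1271 + 1797 + 1346 + 1817 = 10223
Weighted mean = 231778 / 10223 = 22.67221

22.67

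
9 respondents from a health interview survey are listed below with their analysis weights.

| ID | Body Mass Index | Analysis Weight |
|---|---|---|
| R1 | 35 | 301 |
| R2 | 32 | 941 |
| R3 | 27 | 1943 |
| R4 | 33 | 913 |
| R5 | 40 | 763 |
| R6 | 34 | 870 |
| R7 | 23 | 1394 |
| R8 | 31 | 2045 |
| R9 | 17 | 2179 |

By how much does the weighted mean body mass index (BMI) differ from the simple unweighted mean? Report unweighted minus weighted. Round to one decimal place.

2.4

Unweighted sum = 35 + 32 + 27 + 33 + 40 + 34 + 23 + 31 + 17 = 272
Unweighted mean = 272 / 9 = 30.222222
Weighted sum = 35×301 + 32×941 + 27×1943 + 33×913 + 40×763 + 34×870 + 23×1394 + 31×2045 + 17×2179
  = 315837
Sum of weights = 301 + 941 + 1943 + 913 + 763 + 870 + 1394 + 2045 + 2179 = 11349
Weighted mean = 315837 / 11349 = 27.8295
Difference (unweighted minus weighted) = 2.3927218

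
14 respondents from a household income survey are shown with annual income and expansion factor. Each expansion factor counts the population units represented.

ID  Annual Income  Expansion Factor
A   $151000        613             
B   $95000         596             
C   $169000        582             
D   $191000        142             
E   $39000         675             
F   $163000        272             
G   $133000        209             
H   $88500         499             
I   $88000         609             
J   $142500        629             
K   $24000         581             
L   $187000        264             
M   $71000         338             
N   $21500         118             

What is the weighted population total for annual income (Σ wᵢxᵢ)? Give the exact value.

650354000

Weighted total = 650354000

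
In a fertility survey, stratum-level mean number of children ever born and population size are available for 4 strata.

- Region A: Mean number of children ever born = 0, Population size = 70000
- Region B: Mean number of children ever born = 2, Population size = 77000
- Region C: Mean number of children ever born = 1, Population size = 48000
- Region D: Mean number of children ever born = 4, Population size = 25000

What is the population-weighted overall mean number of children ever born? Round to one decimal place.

1.4

Σ Nₕ·x̄ₕ = 0×70000 + 2×77000 + 1×48000 + 4×25000
  = 0 + 154000 + 48000 + 100000 = 302000
Σ Nₕ = 70000 + 77000 + 48000 + 25000 = 220000
Overall mean = 302000 / 220000 = 1.3727273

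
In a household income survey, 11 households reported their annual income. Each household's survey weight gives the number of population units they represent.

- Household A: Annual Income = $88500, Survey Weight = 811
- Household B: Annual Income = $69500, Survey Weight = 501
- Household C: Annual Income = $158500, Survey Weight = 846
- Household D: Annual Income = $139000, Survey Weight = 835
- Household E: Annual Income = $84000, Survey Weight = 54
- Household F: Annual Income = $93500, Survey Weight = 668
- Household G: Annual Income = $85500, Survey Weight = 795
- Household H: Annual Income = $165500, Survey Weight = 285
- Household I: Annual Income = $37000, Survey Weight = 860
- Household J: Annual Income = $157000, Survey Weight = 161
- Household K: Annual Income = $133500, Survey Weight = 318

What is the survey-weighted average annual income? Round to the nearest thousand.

104000

Weighted sum = 88500×811 + 69500×501 + 158500×846 + 139000×835 + 84000×54 + 93500×668 + 85500×795 + 165500×285 + 37000×860 + 157000×161 + 133500×318
  = 71773500 + 34819500 + 134091000 + 116065000 + 4536000 + 62458000 + 67972500 + 47167500 + 31820000 + 25277000 + 42453000 = 638433000
Sum of weights = 6134
Weighted mean = 638433000 / 6134 = 104081.02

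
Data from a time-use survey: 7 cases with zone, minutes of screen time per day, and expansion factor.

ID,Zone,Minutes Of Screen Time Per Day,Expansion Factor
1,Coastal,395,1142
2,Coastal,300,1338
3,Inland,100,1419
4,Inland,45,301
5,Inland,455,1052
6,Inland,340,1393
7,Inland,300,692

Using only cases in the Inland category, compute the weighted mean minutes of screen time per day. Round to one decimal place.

Inland rows: 3, 4, 5, 6, 7
Weighted sum = 100×1419 + 45×301 + 455×1052 + 340×1393 + 300×692
  = 141900 + 13545 + 478660 + 473620 + 207600 = 1315325
Sum of weights = 1419 + 301 + 1052 + 1393 + 692 = 4857
Weighted mean = 1315325 / 4857 = 270.81017

270.8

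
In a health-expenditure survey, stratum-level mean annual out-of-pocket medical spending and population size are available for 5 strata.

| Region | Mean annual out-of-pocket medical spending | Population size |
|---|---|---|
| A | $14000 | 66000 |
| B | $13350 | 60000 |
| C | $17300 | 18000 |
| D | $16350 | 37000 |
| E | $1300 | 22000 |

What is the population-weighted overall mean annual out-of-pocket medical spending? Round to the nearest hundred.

13200

Σ Nₕ·x̄ₕ = 14000×66000 + 13350×60000 + 17300×18000 + 16350×37000 + 1300×22000
  = 924000000 + 801000000 + 311400000 + 604950000 + 28600000 = 2669950000
Σ Nₕ = 66000 + 60000 + 18000 + 37000 + 22000 = 203000
Overall mean = 2669950000 / 203000 = 13152.463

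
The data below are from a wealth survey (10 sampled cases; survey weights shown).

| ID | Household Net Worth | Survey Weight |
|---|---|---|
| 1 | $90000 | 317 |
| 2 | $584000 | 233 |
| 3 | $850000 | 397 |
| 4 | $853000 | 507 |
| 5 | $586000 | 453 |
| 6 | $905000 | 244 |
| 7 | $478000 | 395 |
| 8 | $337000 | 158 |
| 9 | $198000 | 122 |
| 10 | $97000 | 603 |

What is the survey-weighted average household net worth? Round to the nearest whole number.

Weighted sum = 1745504000
Sum of weights = 317 + 233 + 397 + 507 + 453 + 244 + 395 + 158 + 122 + 603 = 3429
Weighted mean = 1745504000 / 3429 = 509041.7

509042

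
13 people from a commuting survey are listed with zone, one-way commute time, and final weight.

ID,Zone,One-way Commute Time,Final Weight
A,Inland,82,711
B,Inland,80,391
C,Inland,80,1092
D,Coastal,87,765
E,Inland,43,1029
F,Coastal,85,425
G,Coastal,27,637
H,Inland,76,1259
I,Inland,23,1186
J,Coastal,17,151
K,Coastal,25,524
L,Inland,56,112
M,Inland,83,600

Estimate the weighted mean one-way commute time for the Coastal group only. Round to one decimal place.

Coastal rows: D, F, G, J, K
Weighted sum = 87×765 + 85×425 + 27×637 + 17×151 + 25×524
  = 66555 + 36125 + 17199 + 2567 + 13100 = 135546
Sum of weights = 765 + 425 + 637 + 151 + 524 = 2502
Weighted mean = 135546 / 2502 = 54.17506

54.2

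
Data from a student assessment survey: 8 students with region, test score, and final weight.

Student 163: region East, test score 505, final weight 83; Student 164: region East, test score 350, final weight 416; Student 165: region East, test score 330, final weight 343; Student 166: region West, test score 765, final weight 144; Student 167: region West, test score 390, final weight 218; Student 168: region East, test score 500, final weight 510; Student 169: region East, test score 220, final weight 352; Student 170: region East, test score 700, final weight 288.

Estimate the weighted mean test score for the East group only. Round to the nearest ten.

420

East rows: 163, 164, 165, 168, 169, 170
Weighted sum = 505×83 + 350×416 + 330×343 + 500×510 + 220×352 + 700×288
  = 834745
Sum of weights = 83 + 416 + 343 + 510 + 352 + 288 = 1992
Weighted mean = 834745 / 1992 = 419.04869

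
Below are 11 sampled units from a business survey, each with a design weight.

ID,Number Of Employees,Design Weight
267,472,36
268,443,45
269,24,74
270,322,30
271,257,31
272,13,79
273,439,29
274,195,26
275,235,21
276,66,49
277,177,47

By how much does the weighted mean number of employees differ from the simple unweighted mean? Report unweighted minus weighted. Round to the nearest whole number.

44

Unweighted sum = 472 + 443 + 24 + 322 + 257 + 13 + 439 + 195 + 235 + 66 + 177 = 2643
Unweighted mean = 2643 / 11 = 240.27273
Weighted sum = 472×36 + 443×45 + 24×74 + 322×30 + 257×31 + 13×79 + 439×29 + 195×26 + 235×21 + 66×49 + 177×47
  = 16992 + 19935 + 1776 + 9660 + 7967 + 1027 + 12731 + 5070 + 4935 + 3234 + 8319 = 91646
Sum of weights = 36 + 45 + 74 + 30 + 31 + 79 + 29 + 26 + 21 + 49 + 47 = 467
Weighted mean = 91646 / 467 = 196.24411
Difference (unweighted minus weighted) = 44.028616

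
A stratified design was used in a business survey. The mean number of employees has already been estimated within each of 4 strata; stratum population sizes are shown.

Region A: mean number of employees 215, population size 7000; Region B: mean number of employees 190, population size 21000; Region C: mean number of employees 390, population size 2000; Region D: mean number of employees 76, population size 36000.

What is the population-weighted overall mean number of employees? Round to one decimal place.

Σ Nₕ·x̄ₕ = 9011000
Σ Nₕ = 66000
Overall mean = 9011000 / 66000 = 136.5303

136.5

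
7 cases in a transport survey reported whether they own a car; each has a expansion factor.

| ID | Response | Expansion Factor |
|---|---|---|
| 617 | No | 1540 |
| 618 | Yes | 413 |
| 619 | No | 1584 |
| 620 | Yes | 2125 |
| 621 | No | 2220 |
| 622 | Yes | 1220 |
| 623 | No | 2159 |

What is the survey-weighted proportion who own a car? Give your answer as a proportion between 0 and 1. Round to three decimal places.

0.334

Sum of weights for 'Yes' = 413 + 2125 + 1220 = 3758
Total weight = 1540 + 413 + 1584 + 2125 + 2220 + 1220 + 2159 = 11261
Weighted proportion = 3758 / 11261 = 0.33371814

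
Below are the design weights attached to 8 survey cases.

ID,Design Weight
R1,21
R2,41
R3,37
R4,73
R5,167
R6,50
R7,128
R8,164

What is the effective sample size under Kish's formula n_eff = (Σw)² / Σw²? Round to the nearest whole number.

6

Σ wᵢ = 21 + 41 + 37 + 73 + 167 + 50 + 128 + 164 = 681
Σ wᵢ² = 441 + 1681 + 1369 + 5329 + 27889 + 2500 + 16384 + 26896 = 82489
n_eff = 681² / 82489 = 463761 / 82489 = 5.6220951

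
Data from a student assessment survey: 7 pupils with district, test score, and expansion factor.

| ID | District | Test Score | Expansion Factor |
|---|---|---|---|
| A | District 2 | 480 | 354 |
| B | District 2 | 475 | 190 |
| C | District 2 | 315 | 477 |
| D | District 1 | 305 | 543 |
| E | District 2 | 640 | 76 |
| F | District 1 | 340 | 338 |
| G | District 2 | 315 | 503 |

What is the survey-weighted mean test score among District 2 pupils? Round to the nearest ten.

District 2 rows: A, B, C, E, G
Weighted sum = 480×354 + 475×190 + 315×477 + 640×76 + 315×503
  = 169920 + 90250 + 150255 + 48640 + 158445 = 617510
Sum of weights = 1600
Weighted mean = 617510 / 1600 = 385.94375

390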